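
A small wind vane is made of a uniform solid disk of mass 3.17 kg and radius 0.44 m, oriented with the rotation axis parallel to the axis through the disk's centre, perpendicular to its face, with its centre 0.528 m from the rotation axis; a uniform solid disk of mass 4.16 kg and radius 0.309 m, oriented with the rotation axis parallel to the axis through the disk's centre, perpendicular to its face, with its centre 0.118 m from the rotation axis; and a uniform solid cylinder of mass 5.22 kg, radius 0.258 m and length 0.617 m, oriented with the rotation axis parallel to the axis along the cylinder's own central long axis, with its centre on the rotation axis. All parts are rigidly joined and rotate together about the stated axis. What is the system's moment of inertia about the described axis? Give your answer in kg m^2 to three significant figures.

1.62

Solid disk: I_cm = (1/2)MR² = (1/2)(3.17)(0.44)² = 0.30686 kg m^2; centre at d = 0.528 m, so the parallel axis theorem gives I = 0.30686 + (3.17)(0.528)² = 1.1906 kg m^2.
Solid disk: I_cm = (1/2)MR² = (1/2)(4.16)(0.309)² = 0.1986 kg m^2; centre at d = 0.118 m, so the parallel axis theorem gives I = 0.1986 + (4.16)(0.118)² = 0.25652 kg m^2.
Solid cylinder: I_cm = (1/2)MR² = (1/2)(5.22)(0.258)² = 0.17373 kg m^2; axis through the centre, so I = 0.17373 kg m^2.
Total I = 1.1906 + 0.25652 + 0.17373 = 1.6209 kg m^2.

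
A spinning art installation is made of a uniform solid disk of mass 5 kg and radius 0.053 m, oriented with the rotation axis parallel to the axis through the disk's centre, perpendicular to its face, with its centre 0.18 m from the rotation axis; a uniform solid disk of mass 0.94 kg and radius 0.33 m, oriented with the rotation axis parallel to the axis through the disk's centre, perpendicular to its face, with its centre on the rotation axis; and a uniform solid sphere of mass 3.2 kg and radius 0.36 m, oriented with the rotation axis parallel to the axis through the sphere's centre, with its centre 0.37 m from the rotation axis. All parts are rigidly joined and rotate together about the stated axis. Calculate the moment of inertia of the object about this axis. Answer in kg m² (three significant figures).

Solid disk: I_cm = (1/2)MR² = (1/2)(5)(0.053)² = 0.0070225 kg m²; centre at d = 0.18 m, so the parallel axis theorem gives I = 0.0070225 + (5)(0.18)² = 0.16902 kg m².
Solid disk: I_cm = (1/2)MR² = (1/2)(0.94)(0.33)² = 0.051183 kg m²; axis through the centre, so I = 0.051183 kg m².
Solid sphere: I_cm = (2/5)MR² = (2/5)(3.2)(0.36)² = 0.16589 kg m²; centre at d = 0.37 m, so the parallel axis theorem gives I = 0.16589 + (3.2)(0.37)² = 0.60397 kg m².
Total I = 0.16902 + 0.051183 + 0.60397 = 0.82417 kg m².

0.824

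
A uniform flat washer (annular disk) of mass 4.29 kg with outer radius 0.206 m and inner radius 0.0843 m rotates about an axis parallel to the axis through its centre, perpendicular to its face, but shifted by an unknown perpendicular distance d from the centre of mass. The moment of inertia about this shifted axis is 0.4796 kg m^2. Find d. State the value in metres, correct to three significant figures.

About the centre-of-mass axis, I_cm = (1/2)M(R²+r²) = (1/2)(4.29)[(0.206)² + (0.0843)²] = 0.10627 kg m^2.
Parallel axis theorem: I = I_cm + Md², so Md² = 0.4796 − 0.10627 = 0.37333 kg m^2.
d = √(0.37333 / 4.29) = 0.295 m.

0.295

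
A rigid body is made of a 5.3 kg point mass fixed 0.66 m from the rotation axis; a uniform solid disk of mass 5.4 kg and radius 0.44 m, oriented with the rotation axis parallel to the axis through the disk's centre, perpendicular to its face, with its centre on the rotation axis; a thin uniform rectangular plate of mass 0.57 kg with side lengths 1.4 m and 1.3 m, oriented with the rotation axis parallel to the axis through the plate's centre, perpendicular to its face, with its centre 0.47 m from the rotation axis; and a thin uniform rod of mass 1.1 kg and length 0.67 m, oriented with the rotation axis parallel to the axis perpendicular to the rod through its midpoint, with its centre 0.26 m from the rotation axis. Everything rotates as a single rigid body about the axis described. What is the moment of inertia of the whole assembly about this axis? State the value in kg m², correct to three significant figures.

3.25

Point mass: I_cm = 0; centre at d = 0.66 m, so the parallel axis theorem gives I = 0 + (5.3)(0.66)² = 2.3087 kg m².
Solid disk: I_cm = (1/2)MR² = (1/2)(5.4)(0.44)² = 0.52272 kg m²; axis through the centre, so I = 0.52272 kg m².
Rectangular plate: I_cm = (1/12)M(a²+b²) = (1/12)(0.57)[(1.4)² + (1.3)²] = 0.17337 kg m²; centre at d = 0.47 m, so the parallel axis theorem gives I = 0.17337 + (0.57)(0.47)² = 0.29929 kg m².
Thin rod: I_cm = (1/12)ML² = (1/12)(1.1)(0.67)² = 0.041149 kg m²; centre at d = 0.26 m, so the parallel axis theorem gives I = 0.041149 + (1.1)(0.26)² = 0.11551 kg m².
Total I = 2.3087 + 0.52272 + 0.29929 + 0.11551 = 3.2462 kg m².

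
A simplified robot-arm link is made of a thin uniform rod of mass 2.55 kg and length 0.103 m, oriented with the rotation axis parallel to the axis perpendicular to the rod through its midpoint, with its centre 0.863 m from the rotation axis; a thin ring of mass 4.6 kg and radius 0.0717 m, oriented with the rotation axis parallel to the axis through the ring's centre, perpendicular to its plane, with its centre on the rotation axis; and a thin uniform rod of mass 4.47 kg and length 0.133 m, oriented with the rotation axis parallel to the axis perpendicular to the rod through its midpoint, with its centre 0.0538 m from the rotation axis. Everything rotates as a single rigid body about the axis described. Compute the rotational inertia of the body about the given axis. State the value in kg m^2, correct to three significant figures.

Thin rod: I_cm = (1/12)ML² = (1/12)(2.55)(0.103)² = 0.0022544 kg m^2; centre at d = 0.863 m, so the parallel axis theorem gives I = 0.0022544 + (2.55)(0.863)² = 1.9014 kg m^2.
Thin ring: I_cm = MR² = (4.6)(0.0717)² = 0.023648 kg m^2; axis through the centre, so I = 0.023648 kg m^2.
Thin rod: I_cm = (1/12)ML² = (1/12)(4.47)(0.133)² = 0.0065892 kg m^2; centre at d = 0.0538 m, so the parallel axis theorem gives I = 0.0065892 + (4.47)(0.0538)² = 0.019527 kg m^2.
Total I = 1.9014 + 0.023648 + 0.019527 = 1.9446 kg m^2.

1.94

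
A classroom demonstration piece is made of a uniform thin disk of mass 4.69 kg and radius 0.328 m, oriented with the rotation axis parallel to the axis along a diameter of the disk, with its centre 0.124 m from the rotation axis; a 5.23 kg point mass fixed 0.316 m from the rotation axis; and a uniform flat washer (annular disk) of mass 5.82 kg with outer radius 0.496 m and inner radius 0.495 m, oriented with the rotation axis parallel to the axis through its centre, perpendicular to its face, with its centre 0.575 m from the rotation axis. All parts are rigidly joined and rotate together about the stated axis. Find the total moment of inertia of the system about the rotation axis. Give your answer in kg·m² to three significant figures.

Thin disk: I_cm = (1/4)MR² = (1/4)(4.69)(0.328)² = 0.12614 kg·m²; centre at d = 0.124 m, so I = I_cm + Md² gives I = 0.12614 + (4.69)(0.124)² = 0.19826 kg·m².
Point mass: I_cm = 0; centre at d = 0.316 m, so I = I_cm + Md² gives I = 0 + (5.23)(0.316)² = 0.52225 kg·m².
Annular disk: I_cm = (1/2)M(R²+r²) = (1/2)(5.82)[(0.496)² + (0.495)²] = 1.4289 kg·m²; centre at d = 0.575 m, so I = I_cm + Md² gives I = 1.4289 + (5.82)(0.575)² = 3.3532 kg·m².
Total I = 0.19826 + 0.52225 + 3.3532 = 4.0737 kg·m².

4.07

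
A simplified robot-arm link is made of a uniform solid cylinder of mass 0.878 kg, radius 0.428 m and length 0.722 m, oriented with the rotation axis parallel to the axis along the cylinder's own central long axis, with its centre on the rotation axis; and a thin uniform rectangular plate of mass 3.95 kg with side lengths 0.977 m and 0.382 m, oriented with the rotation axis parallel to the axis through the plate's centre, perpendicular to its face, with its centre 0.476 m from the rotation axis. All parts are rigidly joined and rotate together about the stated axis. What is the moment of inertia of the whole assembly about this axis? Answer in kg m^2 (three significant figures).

Solid cylinder: I_cm = (1/2)MR² = (1/2)(0.878)(0.428)² = 0.080418 kg m^2; axis through the centre, so I = 0.080418 kg m^2.
Rectangular plate: I_cm = (1/12)M(a²+b²) = (1/12)(3.95)[(0.977)² + (0.382)²] = 0.36223 kg m^2; centre at d = 0.476 m, so the parallel axis theorem gives I = 0.36223 + (3.95)(0.476)² = 1.2572 kg m^2.
Total I = 0.080418 + 1.2572 = 1.3376 kg m^2.

1.34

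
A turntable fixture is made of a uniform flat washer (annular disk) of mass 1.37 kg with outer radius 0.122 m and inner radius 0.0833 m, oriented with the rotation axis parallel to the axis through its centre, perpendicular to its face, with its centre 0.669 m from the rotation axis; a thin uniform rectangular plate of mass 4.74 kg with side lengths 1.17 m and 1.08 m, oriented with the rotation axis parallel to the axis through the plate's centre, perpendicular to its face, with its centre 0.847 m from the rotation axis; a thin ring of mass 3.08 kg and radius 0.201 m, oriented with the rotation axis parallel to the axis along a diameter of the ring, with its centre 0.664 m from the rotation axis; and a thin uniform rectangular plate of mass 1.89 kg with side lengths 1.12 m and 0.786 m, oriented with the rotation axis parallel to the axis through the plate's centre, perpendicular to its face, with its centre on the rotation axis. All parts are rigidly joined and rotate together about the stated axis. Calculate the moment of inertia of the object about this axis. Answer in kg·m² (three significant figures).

6.75

Annular disk: I_cm = (1/2)M(R²+r²) = (1/2)(1.37)[(0.122)² + (0.0833)²] = 0.014949 kg·m²; centre at d = 0.669 m, so the parallel axis theorem gives I = 0.014949 + (1.37)(0.669)² = 0.62811 kg·m².
Rectangular plate: I_cm = (1/12)M(a²+b²) = (1/12)(4.74)[(1.17)² + (1.08)²] = 1.0014 kg·m²; centre at d = 0.847 m, so the parallel axis theorem gives I = 1.0014 + (4.74)(0.847)² = 4.402 kg·m².
Thin ring: I_cm = (1/2)MR² = (1/2)(3.08)(0.201)² = 0.062218 kg·m²; centre at d = 0.664 m, so the parallel axis theorem gives I = 0.062218 + (3.08)(0.664)² = 1.4202 kg·m².
Rectangular plate: I_cm = (1/12)M(a²+b²) = (1/12)(1.89)[(1.12)² + (0.786)²] = 0.29487 kg·m²; axis through the centre, so I = 0.29487 kg·m².
Total I = 0.62811 + 4.402 + 1.4202 + 0.29487 = 6.7451 kg·m².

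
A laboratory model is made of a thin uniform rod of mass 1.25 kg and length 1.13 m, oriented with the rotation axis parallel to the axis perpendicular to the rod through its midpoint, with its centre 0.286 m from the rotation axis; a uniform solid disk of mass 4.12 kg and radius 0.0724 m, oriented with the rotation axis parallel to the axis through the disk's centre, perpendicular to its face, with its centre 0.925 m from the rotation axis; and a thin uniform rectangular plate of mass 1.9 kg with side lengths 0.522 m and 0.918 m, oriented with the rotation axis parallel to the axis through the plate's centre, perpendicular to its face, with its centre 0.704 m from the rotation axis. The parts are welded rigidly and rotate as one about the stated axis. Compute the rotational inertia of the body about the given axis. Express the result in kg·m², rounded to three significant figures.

4.89

Thin rod: I_cm = (1/12)ML² = (1/12)(1.25)(1.13)² = 0.13301 kg·m²; centre at d = 0.286 m, so I = I_cm + Md² gives I = 0.13301 + (1.25)(0.286)² = 0.23526 kg·m².
Solid disk: I_cm = (1/2)MR² = (1/2)(4.12)(0.0724)² = 0.010798 kg·m²; centre at d = 0.925 m, so I = I_cm + Md² gives I = 0.010798 + (4.12)(0.925)² = 3.536 kg·m².
Rectangular plate: I_cm = (1/12)M(a²+b²) = (1/12)(1.9)[(0.522)² + (0.918)²] = 0.17657 kg·m²; centre at d = 0.704 m, so I = I_cm + Md² gives I = 0.17657 + (1.9)(0.704)² = 1.1182 kg·m².
Total I = 0.23526 + 3.536 + 1.1182 = 4.8895 kg·m².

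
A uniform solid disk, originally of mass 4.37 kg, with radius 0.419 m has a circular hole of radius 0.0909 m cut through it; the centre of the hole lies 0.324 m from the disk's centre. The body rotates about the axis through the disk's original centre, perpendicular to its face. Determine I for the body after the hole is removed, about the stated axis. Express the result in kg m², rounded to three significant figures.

Unpierced body about its centre: I₀ = (1/2)MR² = (1/2)(4.37)(0.419)² = 0.3836 kg m².
The removed disk has mass m = M·(r/R)² = (4.37)(0.0909/0.419)² = 0.20567 kg (same uniform areal density).
Its moment of inertia about the rotation axis (parallel-axis theorem): I_hole = (1/2)mr² + md² = (1/2)(0.20567)(0.0909)² + (0.20567)(0.324)² = 0.022441 kg m².
Treating the hole as negative mass, I = I₀ − I_hole = 0.3836 − 0.022441 = 0.36116 kg m².

0.361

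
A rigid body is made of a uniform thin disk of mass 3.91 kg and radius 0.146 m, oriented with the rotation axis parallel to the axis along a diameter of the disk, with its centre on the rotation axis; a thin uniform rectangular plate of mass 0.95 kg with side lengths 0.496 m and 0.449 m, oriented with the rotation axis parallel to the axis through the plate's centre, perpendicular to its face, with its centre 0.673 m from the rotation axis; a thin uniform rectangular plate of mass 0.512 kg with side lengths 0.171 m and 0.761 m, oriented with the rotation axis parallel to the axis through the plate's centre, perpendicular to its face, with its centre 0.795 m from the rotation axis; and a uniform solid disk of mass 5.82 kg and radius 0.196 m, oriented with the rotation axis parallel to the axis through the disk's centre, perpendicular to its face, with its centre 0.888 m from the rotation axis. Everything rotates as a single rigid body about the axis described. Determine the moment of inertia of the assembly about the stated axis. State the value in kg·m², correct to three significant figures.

5.54

Thin disk: I_cm = (1/4)MR² = (1/4)(3.91)(0.146)² = 0.020836 kg·m²; axis through the centre, so I = 0.020836 kg·m².
Rectangular plate: I_cm = (1/12)M(a²+b²) = (1/12)(0.95)[(0.496)² + (0.449)²] = 0.035436 kg·m²; centre at d = 0.673 m, so the parallel axis theorem gives I = 0.035436 + (0.95)(0.673)² = 0.46572 kg·m².
Rectangular plate: I_cm = (1/12)M(a²+b²) = (1/12)(0.512)[(0.171)² + (0.761)²] = 0.025957 kg·m²; centre at d = 0.795 m, so the parallel axis theorem gives I = 0.025957 + (0.512)(0.795)² = 0.34955 kg·m².
Solid disk: I_cm = (1/2)MR² = (1/2)(5.82)(0.196)² = 0.11179 kg·m²; centre at d = 0.888 m, so the parallel axis theorem gives I = 0.11179 + (5.82)(0.888)² = 4.7011 kg·m².
Total I = 0.020836 + 0.46572 + 0.34955 + 4.7011 = 5.5372 kg·m².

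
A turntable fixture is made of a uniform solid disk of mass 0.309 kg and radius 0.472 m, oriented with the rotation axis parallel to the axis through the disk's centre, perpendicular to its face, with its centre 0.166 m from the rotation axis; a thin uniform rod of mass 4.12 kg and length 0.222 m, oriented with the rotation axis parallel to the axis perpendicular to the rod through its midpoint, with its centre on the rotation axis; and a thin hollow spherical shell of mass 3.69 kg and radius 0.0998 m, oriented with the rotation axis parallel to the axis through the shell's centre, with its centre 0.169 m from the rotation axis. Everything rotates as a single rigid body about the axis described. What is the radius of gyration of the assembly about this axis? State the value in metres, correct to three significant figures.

Solid disk: I_cm = (1/2)MR² = (1/2)(0.309)(0.472)² = 0.03442 kg m²; centre at d = 0.166 m, so I = I_cm + Md² gives I = 0.03442 + (0.309)(0.166)² = 0.042935 kg m².
Thin rod: I_cm = (1/12)ML² = (1/12)(4.12)(0.222)² = 0.016921 kg m²; axis through the centre, so I = 0.016921 kg m².
Spherical shell: I_cm = (2/3)MR² = (2/3)(3.69)(0.0998)² = 0.024502 kg m²; centre at d = 0.169 m, so I = I_cm + Md² gives I = 0.024502 + (3.69)(0.169)² = 0.12989 kg m².
Total I = 0.18975 kg m²; total mass M = 8.119 kg.
k = √(I/M) = √(0.18975/8.119) = 0.15288 m.

0.153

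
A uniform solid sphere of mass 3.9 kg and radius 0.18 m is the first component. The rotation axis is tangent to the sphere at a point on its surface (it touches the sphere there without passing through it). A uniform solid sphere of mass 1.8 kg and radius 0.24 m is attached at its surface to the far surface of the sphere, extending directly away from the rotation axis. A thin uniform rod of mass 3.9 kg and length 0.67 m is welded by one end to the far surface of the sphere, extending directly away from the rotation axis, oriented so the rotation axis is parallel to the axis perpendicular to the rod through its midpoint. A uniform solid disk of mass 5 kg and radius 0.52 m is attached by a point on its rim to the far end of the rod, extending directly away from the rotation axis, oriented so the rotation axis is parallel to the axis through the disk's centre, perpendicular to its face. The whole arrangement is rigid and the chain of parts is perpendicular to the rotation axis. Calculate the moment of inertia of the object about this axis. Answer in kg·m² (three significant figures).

Solid sphere: I_cm = (2/5)MR² = (2/5)(3.9)(0.18)² = 0.050544 kg·m²; centre at d = 0.18 m, so the parallel axis theorem gives I = 0.050544 + (3.9)(0.18)² = 0.1769 kg·m².
Solid sphere: I_cm = (2/5)MR² = (2/5)(1.8)(0.24)² = 0.041472 kg·m²; centre at d = 0.18 + 0.18 + 0.24 = 0.6 m, so the parallel axis theorem gives I = 0.041472 + (1.8)(0.6)² = 0.68947 kg·m².
Thin rod: I_cm = (1/12)ML² = (1/12)(3.9)(0.67)² = 0.14589 kg·m²; centre at d = 0.18 + 0.18 + 0.24 + 0.24 + 0.335 = 1.175 m, so the parallel axis theorem gives I = 0.14589 + (3.9)(1.175)² = 5.5303 kg·m².
Solid disk: I_cm = (1/2)MR² = (1/2)(5)(0.52)² = 0.676 kg·m²; centre at d = 0.18 + 0.18 + 0.24 + 0.24 + 0.335 + 0.335 + 0.52 = 2.03 m, so the parallel axis theorem gives I = 0.676 + (5)(2.03)² = 21.28 kg·m².
Total I = 0.1769 + 0.68947 + 5.5303 + 21.28 = 27.677 kg·m².

27.7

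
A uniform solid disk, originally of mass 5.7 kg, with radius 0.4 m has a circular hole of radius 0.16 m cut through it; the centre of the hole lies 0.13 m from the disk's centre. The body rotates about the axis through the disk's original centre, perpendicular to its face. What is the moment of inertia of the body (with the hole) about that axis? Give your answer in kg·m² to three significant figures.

Unpierced body about its centre: I₀ = (1/2)MR² = (1/2)(5.7)(0.4)² = 0.456 kg·m².
The removed disk has mass m = M·(r/R)² = (5.7)(0.16/0.4)² = 0.912 kg (same uniform areal density).
Its moment of inertia about the rotation axis (parallel-axis theorem): I_hole = (1/2)mr² + md² = (1/2)(0.912)(0.16)² + (0.912)(0.13)² = 0.027086 kg·m².
Treating the hole as negative mass, I = I₀ − I_hole = 0.456 − 0.027086 = 0.42891 kg·m².

0.429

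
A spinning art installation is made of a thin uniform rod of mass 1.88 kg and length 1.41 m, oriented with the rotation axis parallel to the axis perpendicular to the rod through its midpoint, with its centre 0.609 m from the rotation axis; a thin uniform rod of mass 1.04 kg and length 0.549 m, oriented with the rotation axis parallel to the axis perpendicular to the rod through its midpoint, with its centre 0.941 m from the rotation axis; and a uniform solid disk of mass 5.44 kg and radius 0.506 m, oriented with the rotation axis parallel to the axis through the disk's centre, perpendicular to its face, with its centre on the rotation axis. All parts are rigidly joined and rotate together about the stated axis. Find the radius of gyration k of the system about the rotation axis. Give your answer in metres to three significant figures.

Thin rod: I_cm = (1/12)ML² = (1/12)(1.88)(1.41)² = 0.31147 kg·m²; centre at d = 0.609 m, so I = I_cm + Md² gives I = 0.31147 + (1.88)(0.609)² = 1.0087 kg·m².
Thin rod: I_cm = (1/12)ML² = (1/12)(1.04)(0.549)² = 0.026121 kg·m²; centre at d = 0.941 m, so I = I_cm + Md² gives I = 0.026121 + (1.04)(0.941)² = 0.94702 kg·m².
Solid disk: I_cm = (1/2)MR² = (1/2)(5.44)(0.506)² = 0.69642 kg·m²; axis through the centre, so I = 0.69642 kg·m².
Total I = 2.6522 kg·m²; total mass M = 8.36 kg.
k = √(I/M) = √(2.6522/8.36) = 0.56324 m.

0.563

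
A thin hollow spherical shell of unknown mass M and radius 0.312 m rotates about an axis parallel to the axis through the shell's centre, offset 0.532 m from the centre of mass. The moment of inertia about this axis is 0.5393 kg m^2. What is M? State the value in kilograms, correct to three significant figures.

1.55

I = I_cm + Md² = (2/3)MR² + Md² = M·[0.666667·(0.312)² + (0.532)²] = M·0.34792.
So M = 0.5393 / 0.34792 = 1.5501 kg.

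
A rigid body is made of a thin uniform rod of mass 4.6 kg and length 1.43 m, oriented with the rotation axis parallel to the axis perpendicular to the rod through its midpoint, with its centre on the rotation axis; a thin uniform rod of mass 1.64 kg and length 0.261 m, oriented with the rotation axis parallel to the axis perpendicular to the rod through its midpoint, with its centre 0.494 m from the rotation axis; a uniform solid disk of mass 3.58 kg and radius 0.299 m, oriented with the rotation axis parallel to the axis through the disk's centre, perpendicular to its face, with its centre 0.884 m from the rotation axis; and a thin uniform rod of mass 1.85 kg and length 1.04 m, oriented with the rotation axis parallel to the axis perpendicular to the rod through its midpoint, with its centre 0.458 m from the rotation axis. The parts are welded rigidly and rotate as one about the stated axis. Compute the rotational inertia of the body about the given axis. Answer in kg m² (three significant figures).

Thin rod: I_cm = (1/12)ML² = (1/12)(4.6)(1.43)² = 0.78388 kg m²; axis through the centre, so I = 0.78388 kg m².
Thin rod: I_cm = (1/12)ML² = (1/12)(1.64)(0.261)² = 0.0093099 kg m²; centre at d = 0.494 m, so the parallel axis theorem gives I = 0.0093099 + (1.64)(0.494)² = 0.40953 kg m².
Solid disk: I_cm = (1/2)MR² = (1/2)(3.58)(0.299)² = 0.16003 kg m²; centre at d = 0.884 m, so the parallel axis theorem gives I = 0.16003 + (3.58)(0.884)² = 2.9576 kg m².
Thin rod: I_cm = (1/12)ML² = (1/12)(1.85)(1.04)² = 0.16675 kg m²; centre at d = 0.458 m, so the parallel axis theorem gives I = 0.16675 + (1.85)(0.458)² = 0.55481 kg m².
Total I = 0.78388 + 0.40953 + 2.9576 + 0.55481 = 4.7059 kg m².

4.71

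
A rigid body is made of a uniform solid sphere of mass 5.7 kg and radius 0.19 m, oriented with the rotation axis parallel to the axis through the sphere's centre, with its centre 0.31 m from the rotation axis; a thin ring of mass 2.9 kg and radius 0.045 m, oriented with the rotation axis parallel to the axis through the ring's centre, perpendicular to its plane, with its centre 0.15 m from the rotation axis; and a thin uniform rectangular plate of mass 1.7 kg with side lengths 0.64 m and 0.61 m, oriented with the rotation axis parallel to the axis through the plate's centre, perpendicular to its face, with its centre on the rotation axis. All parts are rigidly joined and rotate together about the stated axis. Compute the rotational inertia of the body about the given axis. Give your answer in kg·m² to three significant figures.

0.812

Solid sphere: I_cm = (2/5)MR² = (2/5)(5.7)(0.19)² = 0.082308 kg·m²; centre at d = 0.31 m, so I = I_cm + Md² gives I = 0.082308 + (5.7)(0.31)² = 0.63008 kg·m².
Thin ring: I_cm = MR² = (2.9)(0.045)² = 0.0058725 kg·m²; centre at d = 0.15 m, so I = I_cm + Md² gives I = 0.0058725 + (2.9)(0.15)² = 0.071123 kg·m².
Rectangular plate: I_cm = (1/12)M(a²+b²) = (1/12)(1.7)[(0.64)² + (0.61)²] = 0.11074 kg·m²; axis through the centre, so I = 0.11074 kg·m².
Total I = 0.63008 + 0.071123 + 0.11074 = 0.81194 kg·m².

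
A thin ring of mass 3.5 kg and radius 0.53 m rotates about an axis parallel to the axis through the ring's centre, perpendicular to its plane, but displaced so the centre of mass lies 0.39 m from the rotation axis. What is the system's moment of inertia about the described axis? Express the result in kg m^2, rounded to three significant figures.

1.52

I_cm = MR² = (3.5)(0.53)² = 0.98315 kg m^2; centre at d = 0.39 m, so I = I_cm + Md² gives I = 0.98315 + (3.5)(0.39)² = 1.5155 kg m^2.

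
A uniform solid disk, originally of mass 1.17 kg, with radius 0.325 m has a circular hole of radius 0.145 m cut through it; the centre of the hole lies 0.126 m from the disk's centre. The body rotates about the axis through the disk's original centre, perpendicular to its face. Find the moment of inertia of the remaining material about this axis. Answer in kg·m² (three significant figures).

0.0556

Unpierced body about its centre: I₀ = (1/2)MR² = (1/2)(1.17)(0.325)² = 0.061791 kg·m².
The removed disk has mass m = M·(r/R)² = (1.17)(0.145/0.325)² = 0.23289 kg (same uniform areal density).
Its moment of inertia about the rotation axis (parallel-axis theorem): I_hole = (1/2)mr² + md² = (1/2)(0.23289)(0.145)² + (0.23289)(0.126)² = 0.0061457 kg·m².
Treating the hole as negative mass, I = I₀ − I_hole = 0.061791 − 0.0061457 = 0.055645 kg·m².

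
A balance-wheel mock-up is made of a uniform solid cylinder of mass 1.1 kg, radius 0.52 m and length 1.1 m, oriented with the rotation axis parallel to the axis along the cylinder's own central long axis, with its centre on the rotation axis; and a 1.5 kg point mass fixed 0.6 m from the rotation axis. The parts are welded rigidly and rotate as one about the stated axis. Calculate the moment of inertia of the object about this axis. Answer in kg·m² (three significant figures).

0.689

Solid cylinder: I_cm = (1/2)MR² = (1/2)(1.1)(0.52)² = 0.14872 kg·m²; axis through the centre, so I = 0.14872 kg·m².
Point mass: I_cm = 0; centre at d = 0.6 m, so I = I_cm + Md² gives I = 0 + (1.5)(0.6)² = 0.54 kg·m².
Total I = 0.14872 + 0.54 = 0.68872 kg·m².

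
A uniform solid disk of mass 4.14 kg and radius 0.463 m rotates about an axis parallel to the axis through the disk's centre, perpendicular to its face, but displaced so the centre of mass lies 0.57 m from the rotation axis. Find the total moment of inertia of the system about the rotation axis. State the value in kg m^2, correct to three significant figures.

1.79

I_cm = (1/2)MR² = (1/2)(4.14)(0.463)² = 0.44374 kg m^2; centre at d = 0.57 m, so the parallel axis theorem gives I = 0.44374 + (4.14)(0.57)² = 1.7888 kg m^2.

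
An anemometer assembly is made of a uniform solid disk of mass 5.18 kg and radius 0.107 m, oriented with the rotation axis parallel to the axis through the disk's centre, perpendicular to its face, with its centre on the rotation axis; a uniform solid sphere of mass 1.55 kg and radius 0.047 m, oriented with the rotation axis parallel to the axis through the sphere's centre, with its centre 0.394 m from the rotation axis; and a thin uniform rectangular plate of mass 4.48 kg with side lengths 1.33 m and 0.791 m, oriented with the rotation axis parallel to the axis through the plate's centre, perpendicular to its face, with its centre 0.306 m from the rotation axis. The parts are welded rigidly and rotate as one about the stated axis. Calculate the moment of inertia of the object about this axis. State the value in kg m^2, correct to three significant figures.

Solid disk: I_cm = (1/2)MR² = (1/2)(5.18)(0.107)² = 0.029653 kg m^2; axis through the centre, so I = 0.029653 kg m^2.
Solid sphere: I_cm = (2/5)MR² = (2/5)(1.55)(0.047)² = 0.0013696 kg m^2; centre at d = 0.394 m, so I = I_cm + Md² gives I = 0.0013696 + (1.55)(0.394)² = 0.24199 kg m^2.
Rectangular plate: I_cm = (1/12)M(a²+b²) = (1/12)(4.48)[(1.33)² + (0.791)²] = 0.89398 kg m^2; centre at d = 0.306 m, so I = I_cm + Md² gives I = 0.89398 + (4.48)(0.306)² = 1.3135 kg m^2.
Total I = 0.029653 + 0.24199 + 1.3135 = 1.5851 kg m^2.

1.59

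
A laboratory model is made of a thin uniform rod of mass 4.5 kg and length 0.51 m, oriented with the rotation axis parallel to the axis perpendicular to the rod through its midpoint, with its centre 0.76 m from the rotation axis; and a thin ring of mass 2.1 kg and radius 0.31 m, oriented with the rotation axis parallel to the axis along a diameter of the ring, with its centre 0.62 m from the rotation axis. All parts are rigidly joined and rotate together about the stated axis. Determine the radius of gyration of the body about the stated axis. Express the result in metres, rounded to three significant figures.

Thin rod: I_cm = (1/12)ML² = (1/12)(4.5)(0.51)² = 0.097537 kg m²; centre at d = 0.76 m, so I = I_cm + Md² gives I = 0.097537 + (4.5)(0.76)² = 2.6967 kg m².
Thin ring: I_cm = (1/2)MR² = (1/2)(2.1)(0.31)² = 0.10091 kg m²; centre at d = 0.62 m, so I = I_cm + Md² gives I = 0.10091 + (2.1)(0.62)² = 0.90815 kg m².
Total I = 3.6049 kg m²; total mass M = 6.6 kg.
k = √(I/M) = √(3.6049/6.6) = 0.73905 m.

0.739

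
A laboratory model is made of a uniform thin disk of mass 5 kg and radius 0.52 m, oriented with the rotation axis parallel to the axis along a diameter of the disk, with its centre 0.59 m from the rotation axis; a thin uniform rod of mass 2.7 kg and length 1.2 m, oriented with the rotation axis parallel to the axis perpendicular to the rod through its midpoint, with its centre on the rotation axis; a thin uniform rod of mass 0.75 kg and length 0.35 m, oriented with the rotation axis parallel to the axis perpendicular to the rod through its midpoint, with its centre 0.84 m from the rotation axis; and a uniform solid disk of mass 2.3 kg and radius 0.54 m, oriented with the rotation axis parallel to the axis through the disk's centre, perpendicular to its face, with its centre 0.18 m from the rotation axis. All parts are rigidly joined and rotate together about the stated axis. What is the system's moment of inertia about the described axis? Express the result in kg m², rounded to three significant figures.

3.35

Thin disk: I_cm = (1/4)MR² = (1/4)(5)(0.52)² = 0.338 kg m²; centre at d = 0.59 m, so the parallel axis theorem gives I = 0.338 + (5)(0.59)² = 2.0785 kg m².
Thin rod: I_cm = (1/12)ML² = (1/12)(2.7)(1.2)² = 0.324 kg m²; axis through the centre, so I = 0.324 kg m².
Thin rod: I_cm = (1/12)ML² = (1/12)(0.75)(0.35)² = 0.0076562 kg m²; centre at d = 0.84 m, so the parallel axis theorem gives I = 0.0076562 + (0.75)(0.84)² = 0.53686 kg m².
Solid disk: I_cm = (1/2)MR² = (1/2)(2.3)(0.54)² = 0.33534 kg m²; centre at d = 0.18 m, so the parallel axis theorem gives I = 0.33534 + (2.3)(0.18)² = 0.40986 kg m².
Total I = 2.0785 + 0.324 + 0.53686 + 0.40986 = 3.3492 kg m².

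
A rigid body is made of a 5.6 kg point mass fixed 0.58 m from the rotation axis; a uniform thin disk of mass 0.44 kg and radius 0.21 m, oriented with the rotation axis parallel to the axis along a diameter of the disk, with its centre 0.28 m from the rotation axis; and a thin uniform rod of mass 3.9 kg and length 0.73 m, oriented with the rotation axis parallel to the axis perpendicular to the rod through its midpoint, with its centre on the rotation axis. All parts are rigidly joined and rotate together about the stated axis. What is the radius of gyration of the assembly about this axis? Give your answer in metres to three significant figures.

0.459

Point mass: I_cm = 0; centre at d = 0.58 m, so I = I_cm + Md² gives I = 0 + (5.6)(0.58)² = 1.8838 kg m^2.
Thin disk: I_cm = (1/4)MR² = (1/4)(0.44)(0.21)² = 0.004851 kg m^2; centre at d = 0.28 m, so I = I_cm + Md² gives I = 0.004851 + (0.44)(0.28)² = 0.039347 kg m^2.
Thin rod: I_cm = (1/12)ML² = (1/12)(3.9)(0.73)² = 0.17319 kg m^2; axis through the centre, so I = 0.17319 kg m^2.
Total I = 2.0964 kg m^2; total mass M = 9.94 kg.
k = √(I/M) = √(2.0964/9.94) = 0.45924 m.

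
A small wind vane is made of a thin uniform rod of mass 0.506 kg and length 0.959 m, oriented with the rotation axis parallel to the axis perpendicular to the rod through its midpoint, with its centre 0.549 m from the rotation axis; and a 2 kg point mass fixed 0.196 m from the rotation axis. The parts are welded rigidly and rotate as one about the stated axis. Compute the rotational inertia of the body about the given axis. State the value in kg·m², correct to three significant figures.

0.268

Thin rod: I_cm = (1/12)ML² = (1/12)(0.506)(0.959)² = 0.03878 kg·m²; centre at d = 0.549 m, so I = I_cm + Md² gives I = 0.03878 + (0.506)(0.549)² = 0.19129 kg·m².
Point mass: I_cm = 0; centre at d = 0.196 m, so I = I_cm + Md² gives I = 0 + (2)(0.196)² = 0.076832 kg·m².
Total I = 0.19129 + 0.076832 = 0.26812 kg·m².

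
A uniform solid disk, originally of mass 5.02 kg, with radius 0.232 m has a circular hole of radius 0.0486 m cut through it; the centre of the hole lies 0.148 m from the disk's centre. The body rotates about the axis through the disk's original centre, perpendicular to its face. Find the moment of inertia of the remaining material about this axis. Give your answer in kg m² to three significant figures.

0.130

Unpierced body about its centre: I₀ = (1/2)MR² = (1/2)(5.02)(0.232)² = 0.1351 kg m².
The removed disk has mass m = M·(r/R)² = (5.02)(0.0486/0.232)² = 0.22029 kg (same uniform areal density).
Its moment of inertia about the rotation axis (parallel-axis theorem): I_hole = (1/2)mr² + md² = (1/2)(0.22029)(0.0486)² + (0.22029)(0.148)² = 0.0050855 kg m².
Treating the hole as negative mass, I = I₀ − I_hole = 0.1351 − 0.0050855 = 0.13001 kg m².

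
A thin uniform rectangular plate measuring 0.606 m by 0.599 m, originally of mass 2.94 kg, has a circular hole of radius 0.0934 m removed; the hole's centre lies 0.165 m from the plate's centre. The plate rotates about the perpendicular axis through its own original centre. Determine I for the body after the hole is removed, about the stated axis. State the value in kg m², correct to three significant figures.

0.171

Unpierced body about its centre: I₀ = (1/12)M(a²+b²) = (1/12)(2.94)[(0.606)² + (0.599)²] = 0.17788 kg m².
The removed disk has mass m = M·πr²/(ab) = (2.94)·π(0.0934)²/(0.606·0.599) = 0.22197 kg (same uniform areal density).
Its moment of inertia about the rotation axis (parallel-axis theorem): I_hole = (1/2)mr² + md² = (1/2)(0.22197)(0.0934)² + (0.22197)(0.165)² = 0.0070113 kg m².
Treating the hole as negative mass, I = I₀ − I_hole = 0.17788 − 0.0070113 = 0.17087 kg m².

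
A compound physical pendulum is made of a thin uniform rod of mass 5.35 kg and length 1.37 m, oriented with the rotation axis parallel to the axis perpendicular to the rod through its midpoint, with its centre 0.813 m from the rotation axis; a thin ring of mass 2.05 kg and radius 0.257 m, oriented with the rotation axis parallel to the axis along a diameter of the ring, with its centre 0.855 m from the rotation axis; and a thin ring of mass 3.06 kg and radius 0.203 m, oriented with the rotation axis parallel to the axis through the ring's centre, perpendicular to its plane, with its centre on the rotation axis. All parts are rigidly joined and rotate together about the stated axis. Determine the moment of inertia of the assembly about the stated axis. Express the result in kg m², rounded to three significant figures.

Thin rod: I_cm = (1/12)ML² = (1/12)(5.35)(1.37)² = 0.83678 kg m²; centre at d = 0.813 m, so I = I_cm + Md² gives I = 0.83678 + (5.35)(0.813)² = 4.373 kg m².
Thin ring: I_cm = (1/2)MR² = (1/2)(2.05)(0.257)² = 0.0677 kg m²; centre at d = 0.855 m, so I = I_cm + Md² gives I = 0.0677 + (2.05)(0.855)² = 1.5663 kg m².
Thin ring: I_cm = MR² = (3.06)(0.203)² = 0.1261 kg m²; axis through the centre, so I = 0.1261 kg m².
Total I = 4.373 + 1.5663 + 0.1261 = 6.0654 kg m².

6.07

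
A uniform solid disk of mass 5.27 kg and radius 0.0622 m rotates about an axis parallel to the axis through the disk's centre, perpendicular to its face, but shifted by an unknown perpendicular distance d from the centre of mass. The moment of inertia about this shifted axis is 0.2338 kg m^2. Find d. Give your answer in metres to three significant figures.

0.206

About the centre-of-mass axis, I_cm = (1/2)MR² = (1/2)(5.27)(0.0622)² = 0.010194 kg m^2.
Parallel axis theorem: I = I_cm + Md², so Md² = 0.2338 − 0.010194 = 0.22361 kg m^2.
d = √(0.22361 / 5.27) = 0.20599 m.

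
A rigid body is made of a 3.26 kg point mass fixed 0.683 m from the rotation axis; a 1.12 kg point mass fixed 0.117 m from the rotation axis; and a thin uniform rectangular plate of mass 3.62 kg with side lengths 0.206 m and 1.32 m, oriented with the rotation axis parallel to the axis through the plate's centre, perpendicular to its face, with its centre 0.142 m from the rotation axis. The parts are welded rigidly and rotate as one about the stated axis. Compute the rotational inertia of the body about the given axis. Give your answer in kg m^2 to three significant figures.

Point mass: I_cm = 0; centre at d = 0.683 m, so I = I_cm + Md² gives I = 0 + (3.26)(0.683)² = 1.5208 kg m^2.
Point mass: I_cm = 0; centre at d = 0.117 m, so I = I_cm + Md² gives I = 0 + (1.12)(0.117)² = 0.015332 kg m^2.
Rectangular plate: I_cm = (1/12)M(a²+b²) = (1/12)(3.62)[(0.206)² + (1.32)²] = 0.53843 kg m^2; centre at d = 0.142 m, so I = I_cm + Md² gives I = 0.53843 + (3.62)(0.142)² = 0.61142 kg m^2.
Total I = 1.5208 + 0.015332 + 0.61142 = 2.1475 kg m^2.

2.15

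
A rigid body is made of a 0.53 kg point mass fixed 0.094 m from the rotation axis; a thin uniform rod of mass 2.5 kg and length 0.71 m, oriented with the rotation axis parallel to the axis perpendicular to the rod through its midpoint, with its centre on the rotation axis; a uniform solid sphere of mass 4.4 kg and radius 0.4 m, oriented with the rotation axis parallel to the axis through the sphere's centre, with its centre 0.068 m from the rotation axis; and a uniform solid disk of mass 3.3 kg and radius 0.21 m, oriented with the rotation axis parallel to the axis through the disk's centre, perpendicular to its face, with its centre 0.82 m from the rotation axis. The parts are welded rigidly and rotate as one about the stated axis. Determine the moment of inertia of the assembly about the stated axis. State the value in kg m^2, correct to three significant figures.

Point mass: I_cm = 0; centre at d = 0.094 m, so the parallel axis theorem gives I = 0 + (0.53)(0.094)² = 0.0046831 kg m^2.
Thin rod: I_cm = (1/12)ML² = (1/12)(2.5)(0.71)² = 0.10502 kg m^2; axis through the centre, so I = 0.10502 kg m^2.
Solid sphere: I_cm = (2/5)MR² = (2/5)(4.4)(0.4)² = 0.2816 kg m^2; centre at d = 0.068 m, so the parallel axis theorem gives I = 0.2816 + (4.4)(0.068)² = 0.30195 kg m^2.
Solid disk: I_cm = (1/2)MR² = (1/2)(3.3)(0.21)² = 0.072765 kg m^2; centre at d = 0.82 m, so the parallel axis theorem gives I = 0.072765 + (3.3)(0.82)² = 2.2917 kg m^2.
Total I = 0.0046831 + 0.10502 + 0.30195 + 2.2917 = 2.7033 kg m^2.

2.70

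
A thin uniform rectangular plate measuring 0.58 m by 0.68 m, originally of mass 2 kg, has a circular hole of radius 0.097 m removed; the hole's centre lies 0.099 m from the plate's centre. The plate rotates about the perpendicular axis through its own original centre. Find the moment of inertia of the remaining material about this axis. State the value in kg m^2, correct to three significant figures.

0.131

Unpierced body about its centre: I₀ = (1/12)M(a²+b²) = (1/12)(2)[(0.58)² + (0.68)²] = 0.13313 kg m^2.
The removed disk has mass m = M·πr²/(ab) = (2)·π(0.097)²/(0.58·0.68) = 0.14989 kg (same uniform areal density).
Its moment of inertia about the rotation axis (parallel-axis theorem): I_hole = (1/2)mr² + md² = (1/2)(0.14989)(0.097)² + (0.14989)(0.099)² = 0.0021743 kg m^2.
Treating the hole as negative mass, I = I₀ − I_hole = 0.13313 − 0.0021743 = 0.13096 kg m^2.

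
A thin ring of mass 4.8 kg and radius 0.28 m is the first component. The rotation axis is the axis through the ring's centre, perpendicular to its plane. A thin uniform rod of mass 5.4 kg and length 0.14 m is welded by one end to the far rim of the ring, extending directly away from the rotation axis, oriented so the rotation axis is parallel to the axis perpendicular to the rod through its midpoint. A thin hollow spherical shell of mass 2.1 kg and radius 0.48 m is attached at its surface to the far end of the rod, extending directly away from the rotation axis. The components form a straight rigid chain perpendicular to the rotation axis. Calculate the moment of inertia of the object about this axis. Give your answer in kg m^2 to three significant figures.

Thin ring: I_cm = MR² = (4.8)(0.28)² = 0.37632 kg m^2; axis through the centre, so I = 0.37632 kg m^2.
Thin rod: I_cm = (1/12)ML² = (1/12)(5.4)(0.14)² = 0.00882 kg m^2; centre at d = 0.28 + 0.07 = 0.35 m, so the parallel axis theorem gives I = 0.00882 + (5.4)(0.35)² = 0.67032 kg m^2.
Spherical shell: I_cm = (2/3)MR² = (2/3)(2.1)(0.48)² = 0.32256 kg m^2; centre at d = 0.28 + 0.07 + 0.07 + 0.48 = 0.9 m, so the parallel axis theorem gives I = 0.32256 + (2.1)(0.9)² = 2.0236 kg m^2.
Total I = 0.37632 + 0.67032 + 2.0236 = 3.0702 kg m^2.

3.07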